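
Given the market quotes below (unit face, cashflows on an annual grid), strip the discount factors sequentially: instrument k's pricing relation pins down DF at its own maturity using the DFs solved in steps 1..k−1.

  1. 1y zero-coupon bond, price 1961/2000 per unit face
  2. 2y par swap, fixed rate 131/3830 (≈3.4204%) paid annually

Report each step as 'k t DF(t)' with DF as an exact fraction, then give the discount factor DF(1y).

step 1 [1y] zero: DF = P = 1961/2000 ≈ 0.980500
step 2 [2y] swap r/1=131/3830: DF=(1 − 131/3830·(0.980500))/(1+131/3830) = 1869/2000 ≈ 0.934500

1 1 1961/2000
2 2 1869/2000
DF(1y) = 1961/2000 ≈ 0.980500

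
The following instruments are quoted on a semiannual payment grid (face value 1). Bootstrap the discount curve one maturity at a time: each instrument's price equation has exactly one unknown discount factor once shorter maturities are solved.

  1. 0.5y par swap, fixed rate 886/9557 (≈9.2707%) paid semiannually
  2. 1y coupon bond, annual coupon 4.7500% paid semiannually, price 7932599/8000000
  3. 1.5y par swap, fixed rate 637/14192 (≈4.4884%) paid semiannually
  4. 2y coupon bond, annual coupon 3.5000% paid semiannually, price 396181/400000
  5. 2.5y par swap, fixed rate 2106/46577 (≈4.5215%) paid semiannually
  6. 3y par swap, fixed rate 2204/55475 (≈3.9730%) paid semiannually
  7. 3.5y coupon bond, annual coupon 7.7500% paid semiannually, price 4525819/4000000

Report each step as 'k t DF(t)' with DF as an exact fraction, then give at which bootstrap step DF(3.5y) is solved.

1 1/2 9557/10000
2 1 1183/1250
3 3/2 9363/10000
4 2 4623/5000
5 5/2 8947/10000
6 3 4449/5000
7 7/2 8823/10000
DF(3.5y) is solved at step 7

step 1 [0.5y] swap r/2=443/9557: DF=(1 − 443/9557·(0))/(1+443/9557) = 9557/10000 ≈ 0.955700
step 2 [1y] bond c/2=19/800: DF=(7932599/8000000 − 19/800·(0.955700))/(1+19/800) = 1183/1250 ≈ 0.946400
step 3 [1.5y] swap r/2=637/28384: DF=(1 − 637/28384·(0.955700+0.946400))/(1+637/28384) = 9363/10000 ≈ 0.936300
step 4 [2y] bond c/2=7/400: DF=(396181/400000 − 7/400·(0.955700+0.946400+0.936300))/(1+7/400) = 4623/5000 ≈ 0.924600
step 5 [2.5y] swap r/2=1053/46577: DF=(1 − 1053/46577·(0.955700+0.946400+0.936300+0.924600))/(1+1053/46577) = 8947/10000 ≈ 0.894700
step 6 [3y] swap r/2=1102/55475: DF=(1 − 1102/55475·(0.955700+0.946400+0.936300+0.924600+0.894700))/(1+1102/55475) = 4449/5000 ≈ 0.889800
step 7 [3.5y] bond c/2=31/800: DF=(4525819/4000000 − 31/800·(0.955700+0.946400+0.936300+0.924600+0.894700+0.889800))/(1+31/800) = 8823/10000 ≈ 0.882300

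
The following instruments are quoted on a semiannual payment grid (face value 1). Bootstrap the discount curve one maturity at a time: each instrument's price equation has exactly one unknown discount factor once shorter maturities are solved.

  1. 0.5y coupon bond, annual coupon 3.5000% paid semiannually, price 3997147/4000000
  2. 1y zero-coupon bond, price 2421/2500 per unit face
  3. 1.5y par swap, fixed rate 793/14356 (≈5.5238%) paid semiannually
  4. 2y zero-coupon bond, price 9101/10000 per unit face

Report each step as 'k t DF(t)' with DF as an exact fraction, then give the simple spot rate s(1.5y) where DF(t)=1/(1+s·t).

step 1 [0.5y] bond c/2=7/400: DF=(3997147/4000000 − 7/400·(0))/(1+7/400) = 9821/10000 ≈ 0.982100
step 2 [1y] zero: DF = P = 2421/2500 ≈ 0.968400
step 3 [1.5y] swap r/2=793/28712: DF=(1 − 793/28712·(0.982100+0.968400))/(1+793/28712) = 9207/10000 ≈ 0.920700
step 4 [2y] zero: DF = P = 9101/10000 ≈ 0.910100

1 1/2 9821/10000
2 1 2421/2500
3 3/2 9207/10000
4 2 9101/10000
s(1.5y) = (1/(9207/10000) − 1)/(3/2) = 1586/27621 ≈ 5.7420%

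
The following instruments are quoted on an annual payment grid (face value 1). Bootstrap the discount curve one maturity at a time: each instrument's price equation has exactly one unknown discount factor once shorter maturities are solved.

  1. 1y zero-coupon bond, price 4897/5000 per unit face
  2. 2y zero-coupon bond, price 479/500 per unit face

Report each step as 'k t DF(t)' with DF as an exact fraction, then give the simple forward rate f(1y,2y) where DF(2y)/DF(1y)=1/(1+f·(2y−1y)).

1 1 4897/5000
2 2 479/500
f(1y,2y) = ((4897/5000)/(479/500) − 1)/(1) = 107/4790 ≈ 2.2338%

step 1 [1y] zero: DF = P = 4897/5000 ≈ 0.979400
step 2 [2y] zero: DF = P = 479/500 ≈ 0.958000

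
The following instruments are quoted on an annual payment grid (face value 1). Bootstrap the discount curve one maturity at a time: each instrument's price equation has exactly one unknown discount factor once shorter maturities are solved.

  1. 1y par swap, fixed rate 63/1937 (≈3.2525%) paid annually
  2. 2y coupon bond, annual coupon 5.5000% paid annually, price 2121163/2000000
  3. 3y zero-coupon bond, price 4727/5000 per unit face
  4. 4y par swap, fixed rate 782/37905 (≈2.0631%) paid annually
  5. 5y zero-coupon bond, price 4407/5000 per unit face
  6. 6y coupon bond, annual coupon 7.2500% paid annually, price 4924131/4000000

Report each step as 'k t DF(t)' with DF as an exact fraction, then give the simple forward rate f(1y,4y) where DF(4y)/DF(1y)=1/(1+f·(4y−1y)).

step 1 [1y] swap r/1=63/1937: DF=(1 − 63/1937·(0))/(1+63/1937) = 1937/2000 ≈ 0.968500
step 2 [2y] bond c/1=11/200: DF=(2121163/2000000 − 11/200·(0.968500))/(1+11/200) = 2387/2500 ≈ 0.954800
step 3 [3y] zero: DF = P = 4727/5000 ≈ 0.945400
step 4 [4y] swap r/1=782/37905: DF=(1 − 782/37905·(0.968500+0.954800+0.945400))/(1+782/37905) = 4609/5000 ≈ 0.921800
step 5 [5y] zero: DF = P = 4407/5000 ≈ 0.881400
step 6 [6y] bond c/1=29/400: DF=(4924131/4000000 − 29/400·(0.968500+0.954800+0.945400+0.921800+0.881400))/(1+29/400) = 104/125 ≈ 0.832000

1 1 1937/2000
2 2 2387/2500
3 3 4727/5000
4 4 4609/5000
5 5 4407/5000
6 6 104/125
f(1y,4y) = ((1937/2000)/(4609/5000) − 1)/(3) = 467/27654 ≈ 1.6887%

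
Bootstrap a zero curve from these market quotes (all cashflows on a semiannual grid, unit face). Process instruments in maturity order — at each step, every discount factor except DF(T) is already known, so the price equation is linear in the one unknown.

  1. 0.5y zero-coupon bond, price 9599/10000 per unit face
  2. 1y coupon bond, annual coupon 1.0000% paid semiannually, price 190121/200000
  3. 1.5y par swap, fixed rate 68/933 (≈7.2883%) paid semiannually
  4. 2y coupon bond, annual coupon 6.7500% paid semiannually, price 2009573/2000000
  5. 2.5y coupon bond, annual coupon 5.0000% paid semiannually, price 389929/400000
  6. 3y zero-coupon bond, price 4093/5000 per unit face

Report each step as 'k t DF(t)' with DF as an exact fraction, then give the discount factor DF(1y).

1 1/2 9599/10000
2 1 9411/10000
3 3/2 449/500
4 2 4403/5000
5 5/2 8613/10000
6 3 4093/5000
DF(1y) = 9411/10000 ≈ 0.941100

step 1 [0.5y] zero: DF = P = 9599/10000 ≈ 0.959900
step 2 [1y] bond c/2=1/200: DF=(190121/200000 − 1/200·(0.959900))/(1+1/200) = 9411/10000 ≈ 0.941100
step 3 [1.5y] swap r/2=34/933: DF=(1 − 34/933·(0.959900+0.941100))/(1+34/933) = 449/500 ≈ 0.898000
step 4 [2y] bond c/2=27/800: DF=(2009573/2000000 − 27/800·(0.959900+0.941100+0.898000))/(1+27/800) = 4403/5000 ≈ 0.880600
step 5 [2.5y] bond c/2=1/40: DF=(389929/400000 − 1/40·(0.959900+0.941100+0.898000+0.880600))/(1+1/40) = 8613/10000 ≈ 0.861300
step 6 [3y] zero: DF = P = 4093/5000 ≈ 0.818600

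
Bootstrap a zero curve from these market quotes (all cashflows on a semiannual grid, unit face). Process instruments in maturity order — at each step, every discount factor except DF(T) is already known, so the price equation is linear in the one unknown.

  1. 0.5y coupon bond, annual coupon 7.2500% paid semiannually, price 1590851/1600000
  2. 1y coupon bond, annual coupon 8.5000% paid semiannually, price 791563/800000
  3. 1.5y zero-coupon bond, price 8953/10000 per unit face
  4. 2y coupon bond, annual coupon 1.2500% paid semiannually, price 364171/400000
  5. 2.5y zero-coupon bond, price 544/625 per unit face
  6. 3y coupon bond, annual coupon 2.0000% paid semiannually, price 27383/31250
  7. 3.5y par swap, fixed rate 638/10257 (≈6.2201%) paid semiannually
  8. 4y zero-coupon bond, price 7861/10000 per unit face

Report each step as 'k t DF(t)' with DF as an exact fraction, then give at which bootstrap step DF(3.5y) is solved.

1 1/2 1919/2000
2 1 91/100
3 3/2 8953/10000
4 2 2219/2500
5 5/2 544/625
6 3 2057/2500
7 7/2 4043/5000
8 4 7861/10000
DF(3.5y) is solved at step 7

step 1 [0.5y] bond c/2=29/800: DF=(1590851/1600000 − 29/800·(0))/(1+29/800) = 1919/2000 ≈ 0.959500
step 2 [1y] bond c/2=17/400: DF=(791563/800000 − 17/400·(0.959500))/(1+17/400) = 91/100 ≈ 0.910000
step 3 [1.5y] zero: DF = P = 8953/10000 ≈ 0.895300
step 4 [2y] bond c/2=1/160: DF=(364171/400000 − 1/160·(0.959500+0.910000+0.895300))/(1+1/160) = 2219/2500 ≈ 0.887600
step 5 [2.5y] zero: DF = P = 544/625 ≈ 0.870400
step 6 [3y] bond c/2=1/100: DF=(27383/31250 − 1/100·(0.959500+0.910000+0.895300+0.887600+0.870400))/(1+1/100) = 2057/2500 ≈ 0.822800
step 7 [3.5y] swap r/2=319/10257: DF=(1 − 319/10257·(0.959500+0.910000+0.895300+0.887600+0.870400+0.822800))/(1+319/10257) = 4043/5000 ≈ 0.808600
step 8 [4y] zero: DF = P = 7861/10000 ≈ 0.786100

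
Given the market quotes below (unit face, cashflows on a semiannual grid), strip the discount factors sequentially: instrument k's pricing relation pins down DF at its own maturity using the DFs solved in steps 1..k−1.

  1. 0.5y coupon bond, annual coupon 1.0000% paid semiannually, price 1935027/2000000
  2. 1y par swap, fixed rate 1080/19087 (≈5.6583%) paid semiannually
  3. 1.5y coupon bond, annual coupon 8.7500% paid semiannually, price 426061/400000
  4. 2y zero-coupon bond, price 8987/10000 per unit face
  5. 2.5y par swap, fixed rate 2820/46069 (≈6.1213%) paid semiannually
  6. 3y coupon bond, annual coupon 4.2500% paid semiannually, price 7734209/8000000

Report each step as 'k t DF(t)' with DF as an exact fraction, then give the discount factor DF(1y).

step 1 [0.5y] bond c/2=1/200: DF=(1935027/2000000 − 1/200·(0))/(1+1/200) = 9627/10000 ≈ 0.962700
step 2 [1y] swap r/2=540/19087: DF=(1 − 540/19087·(0.962700))/(1+540/19087) = 473/500 ≈ 0.946000
step 3 [1.5y] bond c/2=7/160: DF=(426061/400000 − 7/160·(0.962700+0.946000))/(1+7/160) = 1881/2000 ≈ 0.940500
step 4 [2y] zero: DF = P = 8987/10000 ≈ 0.898700
step 5 [2.5y] swap r/2=1410/46069: DF=(1 − 1410/46069·(0.962700+0.946000+0.940500+0.898700))/(1+1410/46069) = 859/1000 ≈ 0.859000
step 6 [3y] bond c/2=17/800: DF=(7734209/8000000 − 17/800·(0.962700+0.946000+0.940500+0.898700+0.859000))/(1+17/800) = 2127/2500 ≈ 0.850800

1 1/2 9627/10000
2 1 473/500
3 3/2 1881/2000
4 2 8987/10000
5 5/2 859/1000
6 3 2127/2500
DF(1y) = 473/500 ≈ 0.946000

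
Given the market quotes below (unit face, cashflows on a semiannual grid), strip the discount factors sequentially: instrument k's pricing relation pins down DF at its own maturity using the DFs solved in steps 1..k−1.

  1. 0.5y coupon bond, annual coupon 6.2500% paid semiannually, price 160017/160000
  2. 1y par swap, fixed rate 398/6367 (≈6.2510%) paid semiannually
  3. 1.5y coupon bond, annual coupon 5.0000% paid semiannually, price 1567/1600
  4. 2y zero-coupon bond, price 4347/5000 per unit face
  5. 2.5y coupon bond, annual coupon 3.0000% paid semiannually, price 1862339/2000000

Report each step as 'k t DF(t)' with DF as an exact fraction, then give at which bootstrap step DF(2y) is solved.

1 1/2 4849/5000
2 1 9403/10000
3 3/2 9089/10000
4 2 4347/5000
5 5/2 8629/10000
DF(2y) is solved at step 4

step 1 [0.5y] bond c/2=1/32: DF=(160017/160000 − 1/32·(0))/(1+1/32) = 4849/5000 ≈ 0.969800
step 2 [1y] swap r/2=199/6367: DF=(1 − 199/6367·(0.969800))/(1+199/6367) = 9403/10000 ≈ 0.940300
step 3 [1.5y] bond c/2=1/40: DF=(1567/1600 − 1/40·(0.969800+0.940300))/(1+1/40) = 9089/10000 ≈ 0.908900
step 4 [2y] zero: DF = P = 4347/5000 ≈ 0.869400
step 5 [2.5y] bond c/2=3/200: DF=(1862339/2000000 − 3/200·(0.969800+0.940300+0.908900+0.869400))/(1+3/200) = 8629/10000 ≈ 0.862900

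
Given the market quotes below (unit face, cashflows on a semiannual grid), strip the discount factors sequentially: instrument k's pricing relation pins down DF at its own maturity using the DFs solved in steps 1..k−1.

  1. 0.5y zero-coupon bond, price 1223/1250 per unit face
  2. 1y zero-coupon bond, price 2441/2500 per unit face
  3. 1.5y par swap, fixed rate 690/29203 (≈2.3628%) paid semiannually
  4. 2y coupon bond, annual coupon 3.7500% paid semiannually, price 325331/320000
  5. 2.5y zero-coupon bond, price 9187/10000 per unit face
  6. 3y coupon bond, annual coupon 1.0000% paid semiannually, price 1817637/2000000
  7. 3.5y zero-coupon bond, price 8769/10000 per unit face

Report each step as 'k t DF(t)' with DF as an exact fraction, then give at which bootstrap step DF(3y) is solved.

1 1/2 1223/1250
2 1 2441/2500
3 3/2 1931/2000
4 2 4721/5000
5 5/2 9187/10000
6 3 1761/2000
7 7/2 8769/10000
DF(3y) is solved at step 6

step 1 [0.5y] zero: DF = P = 1223/1250 ≈ 0.978400
step 2 [1y] zero: DF = P = 2441/2500 ≈ 0.976400
step 3 [1.5y] swap r/2=345/29203: DF=(1 − 345/29203·(0.978400+0.976400))/(1+345/29203) = 1931/2000 ≈ 0.965500
step 4 [2y] bond c/2=3/160: DF=(325331/320000 − 3/160·(0.978400+0.976400+0.965500))/(1+3/160) = 4721/5000 ≈ 0.944200
step 5 [2.5y] zero: DF = P = 9187/10000 ≈ 0.918700
step 6 [3y] bond c/2=1/200: DF=(1817637/2000000 − 1/200·(0.978400+0.976400+0.965500+0.944200+0.918700))/(1+1/200) = 1761/2000 ≈ 0.880500
step 7 [3.5y] zero: DF = P = 8769/10000 ≈ 0.876900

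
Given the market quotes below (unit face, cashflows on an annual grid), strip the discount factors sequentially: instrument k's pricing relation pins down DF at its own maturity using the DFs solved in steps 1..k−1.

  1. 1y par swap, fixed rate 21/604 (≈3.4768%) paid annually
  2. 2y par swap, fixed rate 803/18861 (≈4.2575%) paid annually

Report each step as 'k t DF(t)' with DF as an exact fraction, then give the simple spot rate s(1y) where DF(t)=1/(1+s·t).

1 1 604/625
2 2 9197/10000
s(1y) = (1/(604/625) − 1)/(1) = 21/604 ≈ 3.4768%

step 1 [1y] swap r/1=21/604: DF=(1 − 21/604·(0))/(1+21/604) = 604/625 ≈ 0.966400
step 2 [2y] swap r/1=803/18861: DF=(1 − 803/18861·(0.966400))/(1+803/18861) = 9197/10000 ≈ 0.919700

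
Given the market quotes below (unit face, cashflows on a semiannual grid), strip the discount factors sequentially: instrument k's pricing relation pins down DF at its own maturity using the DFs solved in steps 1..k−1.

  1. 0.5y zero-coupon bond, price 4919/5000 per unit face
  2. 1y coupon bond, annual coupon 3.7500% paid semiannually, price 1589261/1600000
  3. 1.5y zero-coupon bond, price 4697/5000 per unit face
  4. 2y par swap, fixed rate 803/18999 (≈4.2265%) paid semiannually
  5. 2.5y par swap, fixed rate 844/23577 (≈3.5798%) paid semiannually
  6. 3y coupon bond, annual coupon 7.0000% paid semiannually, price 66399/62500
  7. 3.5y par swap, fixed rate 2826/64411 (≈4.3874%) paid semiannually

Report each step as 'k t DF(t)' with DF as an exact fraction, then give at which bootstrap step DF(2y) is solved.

step 1 [0.5y] zero: DF = P = 4919/5000 ≈ 0.983800
step 2 [1y] bond c/2=3/160: DF=(1589261/1600000 − 3/160·(0.983800))/(1+3/160) = 9569/10000 ≈ 0.956900
step 3 [1.5y] zero: DF = P = 4697/5000 ≈ 0.939400
step 4 [2y] swap r/2=803/37998: DF=(1 − 803/37998·(0.983800+0.956900+0.939400))/(1+803/37998) = 9197/10000 ≈ 0.919700
step 5 [2.5y] swap r/2=422/23577: DF=(1 − 422/23577·(0.983800+0.956900+0.939400+0.919700))/(1+422/23577) = 2289/2500 ≈ 0.915600
step 6 [3y] bond c/2=7/200: DF=(66399/62500 − 7/200·(0.983800+0.956900+0.939400+0.919700+0.915600))/(1+7/200) = 867/1000 ≈ 0.867000
step 7 [3.5y] swap r/2=1413/64411: DF=(1 − 1413/64411·(0.983800+0.956900+0.939400+0.919700+0.915600+0.867000))/(1+1413/64411) = 8587/10000 ≈ 0.858700

1 1/2 4919/5000
2 1 9569/10000
3 3/2 4697/5000
4 2 9197/10000
5 5/2 2289/2500
6 3 867/1000
7 7/2 8587/10000
DF(2y) is solved at step 4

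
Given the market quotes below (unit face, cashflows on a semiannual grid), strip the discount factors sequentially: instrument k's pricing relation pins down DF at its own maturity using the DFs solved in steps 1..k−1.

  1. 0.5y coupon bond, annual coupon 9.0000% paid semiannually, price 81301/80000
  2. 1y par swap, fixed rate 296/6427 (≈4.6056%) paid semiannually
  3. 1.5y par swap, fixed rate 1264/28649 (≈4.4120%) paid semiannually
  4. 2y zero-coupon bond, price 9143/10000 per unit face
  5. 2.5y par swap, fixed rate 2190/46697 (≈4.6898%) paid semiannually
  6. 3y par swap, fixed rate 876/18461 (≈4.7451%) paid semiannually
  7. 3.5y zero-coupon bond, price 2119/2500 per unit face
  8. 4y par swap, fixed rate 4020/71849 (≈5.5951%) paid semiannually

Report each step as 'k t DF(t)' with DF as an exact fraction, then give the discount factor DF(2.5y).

step 1 [0.5y] bond c/2=9/200: DF=(81301/80000 − 9/200·(0))/(1+9/200) = 389/400 ≈ 0.972500
step 2 [1y] swap r/2=148/6427: DF=(1 − 148/6427·(0.972500))/(1+148/6427) = 2389/2500 ≈ 0.955600
step 3 [1.5y] swap r/2=632/28649: DF=(1 − 632/28649·(0.972500+0.955600))/(1+632/28649) = 1171/1250 ≈ 0.936800
step 4 [2y] zero: DF = P = 9143/10000 ≈ 0.914300
step 5 [2.5y] swap r/2=1095/46697: DF=(1 − 1095/46697·(0.972500+0.955600+0.936800+0.914300))/(1+1095/46697) = 1781/2000 ≈ 0.890500
step 6 [3y] swap r/2=438/18461: DF=(1 − 438/18461·(0.972500+0.955600+0.936800+0.914300+0.890500))/(1+438/18461) = 4343/5000 ≈ 0.868600
step 7 [3.5y] zero: DF = P = 2119/2500 ≈ 0.847600
step 8 [4y] swap r/2=2010/71849: DF=(1 − 2010/71849·(0.972500+0.955600+0.936800+0.914300+0.890500+0.868600+0.847600))/(1+2010/71849) = 799/1000 ≈ 0.799000

1 1/2 389/400
2 1 2389/2500
3 3/2 1171/1250
4 2 9143/10000
5 5/2 1781/2000
6 3 4343/5000
7 7/2 2119/2500
8 4 799/1000
DF(2.5y) = 1781/2000 ≈ 0.890500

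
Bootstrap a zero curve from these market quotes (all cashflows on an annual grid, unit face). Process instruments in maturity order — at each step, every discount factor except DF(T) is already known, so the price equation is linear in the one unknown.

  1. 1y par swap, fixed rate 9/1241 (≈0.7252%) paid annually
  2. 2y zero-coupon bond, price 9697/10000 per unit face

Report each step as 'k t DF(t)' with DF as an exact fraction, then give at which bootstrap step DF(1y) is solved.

step 1 [1y] swap r/1=9/1241: DF=(1 − 9/1241·(0))/(1+9/1241) = 1241/1250 ≈ 0.992800
step 2 [2y] zero: DF = P = 9697/10000 ≈ 0.969700

1 1 1241/1250
2 2 9697/10000
DF(1y) is solved at step 1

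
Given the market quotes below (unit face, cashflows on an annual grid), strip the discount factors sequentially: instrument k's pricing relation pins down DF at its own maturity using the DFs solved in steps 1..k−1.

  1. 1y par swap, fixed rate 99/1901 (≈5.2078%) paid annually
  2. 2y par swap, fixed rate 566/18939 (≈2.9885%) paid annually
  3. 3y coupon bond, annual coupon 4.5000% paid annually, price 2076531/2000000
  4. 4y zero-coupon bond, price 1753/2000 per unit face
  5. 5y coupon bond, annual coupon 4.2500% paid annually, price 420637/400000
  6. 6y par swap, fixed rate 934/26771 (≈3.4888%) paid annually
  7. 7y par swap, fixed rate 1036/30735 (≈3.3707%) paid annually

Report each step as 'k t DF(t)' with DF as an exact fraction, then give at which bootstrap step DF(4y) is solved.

1 1 1901/2000
2 2 4717/5000
3 3 114/125
4 4 1753/2000
5 5 4293/5000
6 6 2033/2500
7 7 991/1250
DF(4y) is solved at step 4

step 1 [1y] swap r/1=99/1901: DF=(1 − 99/1901·(0))/(1+99/1901) = 1901/2000 ≈ 0.950500
step 2 [2y] swap r/1=566/18939: DF=(1 − 566/18939·(0.950500))/(1+566/18939) = 4717/5000 ≈ 0.943400
step 3 [3y] bond c/1=9/200: DF=(2076531/2000000 − 9/200·(0.950500+0.943400))/(1+9/200) = 114/125 ≈ 0.912000
step 4 [4y] zero: DF = P = 1753/2000 ≈ 0.876500
step 5 [5y] bond c/1=17/400: DF=(420637/400000 − 17/400·(0.950500+0.943400+0.912000+0.876500))/(1+17/400) = 4293/5000 ≈ 0.858600
step 6 [6y] swap r/1=934/26771: DF=(1 − 934/26771·(0.950500+0.943400+0.912000+0.876500+0.858600))/(1+934/26771) = 2033/2500 ≈ 0.813200
step 7 [7y] swap r/1=1036/30735: DF=(1 − 1036/30735·(0.950500+0.943400+0.912000+0.876500+0.858600+0.813200))/(1+1036/30735) = 991/1250 ≈ 0.792800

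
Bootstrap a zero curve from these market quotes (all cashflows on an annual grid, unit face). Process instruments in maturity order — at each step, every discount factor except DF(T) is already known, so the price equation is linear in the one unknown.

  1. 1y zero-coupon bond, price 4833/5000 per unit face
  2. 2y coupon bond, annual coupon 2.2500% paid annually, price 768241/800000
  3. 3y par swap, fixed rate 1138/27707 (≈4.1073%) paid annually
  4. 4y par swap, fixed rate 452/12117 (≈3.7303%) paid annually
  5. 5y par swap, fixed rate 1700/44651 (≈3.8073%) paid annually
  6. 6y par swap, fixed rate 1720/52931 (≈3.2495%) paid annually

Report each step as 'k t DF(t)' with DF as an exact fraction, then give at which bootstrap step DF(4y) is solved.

1 1 4833/5000
2 2 9179/10000
3 3 4431/5000
4 4 2161/2500
5 5 83/100
6 6 207/250
DF(4y) is solved at step 4

step 1 [1y] zero: DF = P = 4833/5000 ≈ 0.966600
step 2 [2y] bond c/1=9/400: DF=(768241/800000 − 9/400·(0.966600))/(1+9/400) = 9179/10000 ≈ 0.917900
step 3 [3y] swap r/1=1138/27707: DF=(1 − 1138/27707·(0.966600+0.917900))/(1+1138/27707) = 4431/5000 ≈ 0.886200
step 4 [4y] swap r/1=452/12117: DF=(1 − 452/12117·(0.966600+0.917900+0.886200))/(1+452/12117) = 2161/2500 ≈ 0.864400
step 5 [5y] swap r/1=1700/44651: DF=(1 − 1700/44651·(0.966600+0.917900+0.886200+0.864400))/(1+1700/44651) = 83/100 ≈ 0.830000
step 6 [6y] swap r/1=1720/52931: DF=(1 − 1720/52931·(0.966600+0.917900+0.886200+0.864400+0.830000))/(1+1720/52931) = 207/250 ≈ 0.828000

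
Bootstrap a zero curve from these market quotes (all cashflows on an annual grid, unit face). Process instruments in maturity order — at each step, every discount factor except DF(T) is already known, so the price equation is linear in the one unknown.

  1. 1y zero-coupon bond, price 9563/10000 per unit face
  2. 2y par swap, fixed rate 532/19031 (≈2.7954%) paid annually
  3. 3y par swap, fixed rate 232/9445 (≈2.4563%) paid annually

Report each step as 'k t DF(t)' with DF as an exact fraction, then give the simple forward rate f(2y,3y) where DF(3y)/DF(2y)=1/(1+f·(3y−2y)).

step 1 [1y] zero: DF = P = 9563/10000 ≈ 0.956300
step 2 [2y] swap r/1=532/19031: DF=(1 − 532/19031·(0.956300))/(1+532/19031) = 2367/2500 ≈ 0.946800
step 3 [3y] swap r/1=232/9445: DF=(1 − 232/9445·(0.956300+0.946800))/(1+232/9445) = 1163/1250 ≈ 0.930400

1 1 9563/10000
2 2 2367/2500
3 3 1163/1250
f(2y,3y) = ((2367/2500)/(1163/1250) − 1)/(1) = 41/2326 ≈ 1.7627%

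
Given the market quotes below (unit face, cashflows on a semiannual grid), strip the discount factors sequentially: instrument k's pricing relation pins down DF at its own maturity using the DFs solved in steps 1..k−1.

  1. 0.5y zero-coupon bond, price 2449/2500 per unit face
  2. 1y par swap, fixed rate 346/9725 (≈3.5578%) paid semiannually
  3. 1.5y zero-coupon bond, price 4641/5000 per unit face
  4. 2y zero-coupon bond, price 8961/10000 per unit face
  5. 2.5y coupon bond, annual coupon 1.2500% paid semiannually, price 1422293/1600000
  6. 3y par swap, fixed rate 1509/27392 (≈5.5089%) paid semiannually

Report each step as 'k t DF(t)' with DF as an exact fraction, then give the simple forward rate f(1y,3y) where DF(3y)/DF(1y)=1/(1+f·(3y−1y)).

1 1/2 2449/2500
2 1 4827/5000
3 3/2 4641/5000
4 2 8961/10000
5 5/2 43/50
6 3 8491/10000
f(1y,3y) = ((4827/5000)/(8491/10000) − 1)/(2) = 1163/16982 ≈ 6.8484%

step 1 [0.5y] zero: DF = P = 2449/2500 ≈ 0.979600
step 2 [1y] swap r/2=173/9725: DF=(1 − 173/9725·(0.979600))/(1+173/9725) = 4827/5000 ≈ 0.965400
step 3 [1.5y] zero: DF = P = 4641/5000 ≈ 0.928200
step 4 [2y] zero: DF = P = 8961/10000 ≈ 0.896100
step 5 [2.5y] bond c/2=1/160: DF=(1422293/1600000 − 1/160·(0.979600+0.965400+0.928200+0.896100))/(1+1/160) = 43/50 ≈ 0.860000
step 6 [3y] swap r/2=1509/54784: DF=(1 − 1509/54784·(0.979600+0.965400+0.928200+0.896100+0.860000))/(1+1509/54784) = 8491/10000 ≈ 0.849100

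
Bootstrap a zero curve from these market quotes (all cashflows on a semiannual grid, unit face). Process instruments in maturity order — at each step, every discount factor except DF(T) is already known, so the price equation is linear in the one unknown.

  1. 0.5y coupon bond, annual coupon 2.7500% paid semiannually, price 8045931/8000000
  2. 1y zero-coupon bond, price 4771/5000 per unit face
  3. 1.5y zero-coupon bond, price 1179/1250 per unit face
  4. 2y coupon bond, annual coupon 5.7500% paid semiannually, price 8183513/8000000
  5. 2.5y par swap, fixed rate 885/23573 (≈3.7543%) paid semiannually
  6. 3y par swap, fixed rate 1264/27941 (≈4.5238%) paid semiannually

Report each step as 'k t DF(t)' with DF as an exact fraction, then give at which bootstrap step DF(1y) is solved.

1 1/2 9921/10000
2 1 4771/5000
3 3/2 1179/1250
4 2 571/625
5 5/2 1823/2000
6 3 546/625
DF(1y) is solved at step 2

step 1 [0.5y] bond c/2=11/800: DF=(8045931/8000000 − 11/800·(0))/(1+11/800) = 9921/10000 ≈ 0.992100
step 2 [1y] zero: DF = P = 4771/5000 ≈ 0.954200
step 3 [1.5y] zero: DF = P = 1179/1250 ≈ 0.943200
step 4 [2y] bond c/2=23/800: DF=(8183513/8000000 − 23/800·(0.992100+0.954200+0.943200))/(1+23/800) = 571/625 ≈ 0.913600
step 5 [2.5y] swap r/2=885/47146: DF=(1 − 885/47146·(0.992100+0.954200+0.943200+0.913600))/(1+885/47146) = 1823/2000 ≈ 0.911500
step 6 [3y] swap r/2=632/27941: DF=(1 − 632/27941·(0.992100+0.954200+0.943200+0.913600+0.911500))/(1+632/27941) = 546/625 ≈ 0.873600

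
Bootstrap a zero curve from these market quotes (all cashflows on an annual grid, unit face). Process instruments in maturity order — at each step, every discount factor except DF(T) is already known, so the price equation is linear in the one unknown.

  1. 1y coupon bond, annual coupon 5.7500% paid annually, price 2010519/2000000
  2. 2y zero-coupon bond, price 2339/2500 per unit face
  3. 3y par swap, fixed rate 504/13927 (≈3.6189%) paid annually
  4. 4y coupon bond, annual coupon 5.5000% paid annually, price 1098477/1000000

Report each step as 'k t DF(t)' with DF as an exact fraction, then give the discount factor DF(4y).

1 1 4753/5000
2 2 2339/2500
3 3 562/625
4 4 112/125
DF(4y) = 112/125 ≈ 0.896000

step 1 [1y] bond c/1=23/400: DF=(2010519/2000000 − 23/400·(0))/(1+23/400) = 4753/5000 ≈ 0.950600
step 2 [2y] zero: DF = P = 2339/2500 ≈ 0.935600
step 3 [3y] swap r/1=504/13927: DF=(1 − 504/13927·(0.950600+0.935600))/(1+504/13927) = 562/625 ≈ 0.899200
step 4 [4y] bond c/1=11/200: DF=(1098477/1000000 − 11/200·(0.950600+0.935600+0.899200))/(1+11/200) = 112/125 ≈ 0.896000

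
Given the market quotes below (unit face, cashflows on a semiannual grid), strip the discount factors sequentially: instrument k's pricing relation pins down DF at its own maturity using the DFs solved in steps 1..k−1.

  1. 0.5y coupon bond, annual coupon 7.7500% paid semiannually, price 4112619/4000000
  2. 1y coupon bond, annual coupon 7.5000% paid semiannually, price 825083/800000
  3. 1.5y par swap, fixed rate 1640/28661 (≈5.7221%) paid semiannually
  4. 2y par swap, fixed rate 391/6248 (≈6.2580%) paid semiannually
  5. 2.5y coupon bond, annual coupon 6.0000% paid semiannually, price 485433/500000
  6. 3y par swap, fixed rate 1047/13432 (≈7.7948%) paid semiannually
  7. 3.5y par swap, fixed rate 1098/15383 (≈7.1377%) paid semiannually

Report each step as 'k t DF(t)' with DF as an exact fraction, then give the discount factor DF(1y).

1 1/2 4949/5000
2 1 9583/10000
3 3/2 459/500
4 2 8827/10000
5 5/2 4167/5000
6 3 3953/5000
7 7/2 1951/2500
DF(1y) = 9583/10000 ≈ 0.958300

step 1 [0.5y] bond c/2=31/800: DF=(4112619/4000000 − 31/800·(0))/(1+31/800) = 4949/5000 ≈ 0.989800
step 2 [1y] bond c/2=3/80: DF=(825083/800000 − 3/80·(0.989800))/(1+3/80) = 9583/10000 ≈ 0.958300
step 3 [1.5y] swap r/2=820/28661: DF=(1 − 820/28661·(0.989800+0.958300))/(1+820/28661) = 459/500 ≈ 0.918000
step 4 [2y] swap r/2=391/12496: DF=(1 − 391/12496·(0.989800+0.958300+0.918000))/(1+391/12496) = 8827/10000 ≈ 0.882700
step 5 [2.5y] bond c/2=3/100: DF=(485433/500000 − 3/100·(0.989800+0.958300+0.918000+0.882700))/(1+3/100) = 4167/5000 ≈ 0.833400
step 6 [3y] swap r/2=1047/26864: DF=(1 − 1047/26864·(0.989800+0.958300+0.918000+0.882700+0.833400))/(1+1047/26864) = 3953/5000 ≈ 0.790600
step 7 [3.5y] swap r/2=549/15383: DF=(1 − 549/15383·(0.989800+0.958300+0.918000+0.882700+0.833400+0.790600))/(1+549/15383) = 1951/2500 ≈ 0.780400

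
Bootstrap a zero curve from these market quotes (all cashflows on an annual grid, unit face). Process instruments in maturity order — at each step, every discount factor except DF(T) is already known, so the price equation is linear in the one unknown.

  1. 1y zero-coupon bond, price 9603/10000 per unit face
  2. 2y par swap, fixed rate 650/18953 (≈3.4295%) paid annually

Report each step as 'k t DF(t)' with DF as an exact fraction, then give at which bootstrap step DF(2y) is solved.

step 1 [1y] zero: DF = P = 9603/10000 ≈ 0.960300
step 2 [2y] swap r/1=650/18953: DF=(1 − 650/18953·(0.960300))/(1+650/18953) = 187/200 ≈ 0.935000

1 1 9603/10000
2 2 187/200
DF(2y) is solved at step 2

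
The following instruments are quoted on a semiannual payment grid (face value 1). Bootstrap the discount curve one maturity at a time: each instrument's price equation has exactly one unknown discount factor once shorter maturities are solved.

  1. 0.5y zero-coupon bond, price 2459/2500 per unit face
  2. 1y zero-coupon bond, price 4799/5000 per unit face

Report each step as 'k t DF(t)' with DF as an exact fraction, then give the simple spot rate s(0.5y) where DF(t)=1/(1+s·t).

step 1 [0.5y] zero: DF = P = 2459/2500 ≈ 0.983600
step 2 [1y] zero: DF = P = 4799/5000 ≈ 0.959800

1 1/2 2459/2500
2 1 4799/5000
s(0.5y) = (1/(2459/2500) − 1)/(1/2) = 82/2459 ≈ 3.3347%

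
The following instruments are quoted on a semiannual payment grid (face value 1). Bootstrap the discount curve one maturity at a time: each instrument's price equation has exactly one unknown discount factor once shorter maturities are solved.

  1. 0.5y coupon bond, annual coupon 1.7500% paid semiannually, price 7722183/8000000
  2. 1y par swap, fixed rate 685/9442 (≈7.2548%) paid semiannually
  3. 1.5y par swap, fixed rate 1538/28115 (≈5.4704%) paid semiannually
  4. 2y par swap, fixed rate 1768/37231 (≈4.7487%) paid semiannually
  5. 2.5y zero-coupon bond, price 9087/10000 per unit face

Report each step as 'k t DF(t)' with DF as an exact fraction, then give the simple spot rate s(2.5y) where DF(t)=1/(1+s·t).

step 1 [0.5y] bond c/2=7/800: DF=(7722183/8000000 − 7/800·(0))/(1+7/800) = 9569/10000 ≈ 0.956900
step 2 [1y] swap r/2=685/18884: DF=(1 − 685/18884·(0.956900))/(1+685/18884) = 1863/2000 ≈ 0.931500
step 3 [1.5y] swap r/2=769/28115: DF=(1 − 769/28115·(0.956900+0.931500))/(1+769/28115) = 9231/10000 ≈ 0.923100
step 4 [2y] swap r/2=884/37231: DF=(1 − 884/37231·(0.956900+0.931500+0.923100))/(1+884/37231) = 2279/2500 ≈ 0.911600
step 5 [2.5y] zero: DF = P = 9087/10000 ≈ 0.908700

1 1/2 9569/10000
2 1 1863/2000
3 3/2 9231/10000
4 2 2279/2500
5 5/2 9087/10000
s(2.5y) = (1/(9087/10000) − 1)/(5/2) = 1826/45435 ≈ 4.0189%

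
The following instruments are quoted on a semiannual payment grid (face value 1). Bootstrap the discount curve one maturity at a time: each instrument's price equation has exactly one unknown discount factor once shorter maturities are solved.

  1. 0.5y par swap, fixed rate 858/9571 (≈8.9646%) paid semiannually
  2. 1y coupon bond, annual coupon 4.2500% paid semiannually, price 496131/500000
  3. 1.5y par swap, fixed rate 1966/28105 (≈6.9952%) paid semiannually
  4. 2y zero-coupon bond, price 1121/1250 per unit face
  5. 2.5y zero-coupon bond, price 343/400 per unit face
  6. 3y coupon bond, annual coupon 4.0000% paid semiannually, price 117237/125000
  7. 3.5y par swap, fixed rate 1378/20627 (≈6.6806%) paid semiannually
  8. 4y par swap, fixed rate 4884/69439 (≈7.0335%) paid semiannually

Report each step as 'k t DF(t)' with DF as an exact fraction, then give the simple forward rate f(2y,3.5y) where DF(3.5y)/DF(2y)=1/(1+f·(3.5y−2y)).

step 1 [0.5y] swap r/2=429/9571: DF=(1 − 429/9571·(0))/(1+429/9571) = 9571/10000 ≈ 0.957100
step 2 [1y] bond c/2=17/800: DF=(496131/500000 − 17/800·(0.957100))/(1+17/800) = 9517/10000 ≈ 0.951700
step 3 [1.5y] swap r/2=983/28105: DF=(1 − 983/28105·(0.957100+0.951700))/(1+983/28105) = 9017/10000 ≈ 0.901700
step 4 [2y] zero: DF = P = 1121/1250 ≈ 0.896800
step 5 [2.5y] zero: DF = P = 343/400 ≈ 0.857500
step 6 [3y] bond c/2=1/50: DF=(117237/125000 − 1/50·(0.957100+0.951700+0.901700+0.896800+0.857500))/(1+1/50) = 83/100 ≈ 0.830000
step 7 [3.5y] swap r/2=689/20627: DF=(1 − 689/20627·(0.957100+0.951700+0.901700+0.896800+0.857500+0.830000))/(1+689/20627) = 7933/10000 ≈ 0.793300
step 8 [4y] swap r/2=2442/69439: DF=(1 − 2442/69439·(0.957100+0.951700+0.901700+0.896800+0.857500+0.830000+0.793300))/(1+2442/69439) = 3779/5000 ≈ 0.755800

1 1/2 9571/10000
2 1 9517/10000
3 3/2 9017/10000
4 2 1121/1250
5 5/2 343/400
6 3 83/100
7 7/2 7933/10000
8 4 3779/5000
f(2y,3.5y) = ((1121/1250)/(7933/10000) − 1)/(3/2) = 690/7933 ≈ 8.6978%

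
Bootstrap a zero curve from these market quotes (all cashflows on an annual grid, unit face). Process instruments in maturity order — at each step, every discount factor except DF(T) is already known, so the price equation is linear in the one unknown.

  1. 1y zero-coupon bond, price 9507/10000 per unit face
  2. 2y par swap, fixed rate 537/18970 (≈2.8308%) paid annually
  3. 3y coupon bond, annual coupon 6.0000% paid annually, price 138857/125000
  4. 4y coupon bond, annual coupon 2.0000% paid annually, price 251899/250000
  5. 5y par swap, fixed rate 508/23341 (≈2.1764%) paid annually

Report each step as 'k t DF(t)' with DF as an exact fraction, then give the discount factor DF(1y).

1 1 9507/10000
2 2 9463/10000
3 3 4703/5000
4 4 4661/5000
5 5 1123/1250
DF(1y) = 9507/10000 ≈ 0.950700

step 1 [1y] zero: DF = P = 9507/10000 ≈ 0.950700
step 2 [2y] swap r/1=537/18970: DF=(1 − 537/18970·(0.950700))/(1+537/18970) = 9463/10000 ≈ 0.946300
step 3 [3y] bond c/1=3/50: DF=(138857/125000 − 3/50·(0.950700+0.946300))/(1+3/50) = 4703/5000 ≈ 0.940600
step 4 [4y] bond c/1=1/50: DF=(251899/250000 − 1/50·(0.950700+0.946300+0.940600))/(1+1/50) = 4661/5000 ≈ 0.932200
step 5 [5y] swap r/1=508/23341: DF=(1 − 508/23341·(0.950700+0.946300+0.940600+0.932200))/(1+508/23341) = 1123/1250 ≈ 0.898400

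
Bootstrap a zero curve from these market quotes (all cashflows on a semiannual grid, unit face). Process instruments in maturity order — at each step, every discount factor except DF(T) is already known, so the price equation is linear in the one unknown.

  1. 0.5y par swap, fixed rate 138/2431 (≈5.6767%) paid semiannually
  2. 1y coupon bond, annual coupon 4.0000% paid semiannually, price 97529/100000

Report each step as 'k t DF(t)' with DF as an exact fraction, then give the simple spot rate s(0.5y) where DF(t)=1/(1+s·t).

1 1/2 2431/2500
2 1 9371/10000
s(0.5y) = (1/(2431/2500) − 1)/(1/2) = 138/2431 ≈ 5.6767%

step 1 [0.5y] swap r/2=69/2431: DF=(1 − 69/2431·(0))/(1+69/2431) = 2431/2500 ≈ 0.972400
step 2 [1y] bond c/2=1/50: DF=(97529/100000 − 1/50·(0.972400))/(1+1/50) = 9371/10000 ≈ 0.937100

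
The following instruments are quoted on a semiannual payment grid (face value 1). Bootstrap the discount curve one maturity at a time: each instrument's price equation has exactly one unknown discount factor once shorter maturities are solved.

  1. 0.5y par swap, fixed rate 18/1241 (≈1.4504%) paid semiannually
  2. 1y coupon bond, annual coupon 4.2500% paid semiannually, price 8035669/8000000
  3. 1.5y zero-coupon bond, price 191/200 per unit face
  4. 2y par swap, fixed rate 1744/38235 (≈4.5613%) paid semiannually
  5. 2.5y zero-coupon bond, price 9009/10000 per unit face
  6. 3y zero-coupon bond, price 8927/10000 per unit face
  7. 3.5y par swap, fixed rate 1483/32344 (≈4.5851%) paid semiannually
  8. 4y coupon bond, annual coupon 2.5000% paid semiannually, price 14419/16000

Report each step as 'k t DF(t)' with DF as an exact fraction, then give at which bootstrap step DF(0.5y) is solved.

1 1/2 1241/1250
2 1 9629/10000
3 3/2 191/200
4 2 1141/1250
5 5/2 9009/10000
6 3 8927/10000
7 7/2 8517/10000
8 4 4051/5000
DF(0.5y) is solved at step 1

step 1 [0.5y] swap r/2=9/1241: DF=(1 − 9/1241·(0))/(1+9/1241) = 1241/1250 ≈ 0.992800
step 2 [1y] bond c/2=17/800: DF=(8035669/8000000 − 17/800·(0.992800))/(1+17/800) = 9629/10000 ≈ 0.962900
step 3 [1.5y] zero: DF = P = 191/200 ≈ 0.955000
step 4 [2y] swap r/2=872/38235: DF=(1 − 872/38235·(0.992800+0.962900+0.955000))/(1+872/38235) = 1141/1250 ≈ 0.912800
step 5 [2.5y] zero: DF = P = 9009/10000 ≈ 0.900900
step 6 [3y] zero: DF = P = 8927/10000 ≈ 0.892700
step 7 [3.5y] swap r/2=1483/64688: DF=(1 − 1483/64688·(0.992800+0.962900+0.955000+0.912800+0.900900+0.892700))/(1+1483/64688) = 8517/10000 ≈ 0.851700
step 8 [4y] bond c/2=1/80: DF=(14419/16000 − 1/80·(0.992800+0.962900+0.955000+0.912800+0.900900+0.892700+0.851700))/(1+1/80) = 4051/5000 ≈ 0.810200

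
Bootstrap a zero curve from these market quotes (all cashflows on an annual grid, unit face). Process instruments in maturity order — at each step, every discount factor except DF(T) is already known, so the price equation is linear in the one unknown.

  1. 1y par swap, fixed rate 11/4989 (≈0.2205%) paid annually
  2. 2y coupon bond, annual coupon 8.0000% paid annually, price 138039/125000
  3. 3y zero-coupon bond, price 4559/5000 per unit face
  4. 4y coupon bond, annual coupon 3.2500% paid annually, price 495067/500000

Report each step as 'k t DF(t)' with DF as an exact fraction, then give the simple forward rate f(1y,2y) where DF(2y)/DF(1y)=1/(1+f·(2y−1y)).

step 1 [1y] swap r/1=11/4989: DF=(1 − 11/4989·(0))/(1+11/4989) = 4989/5000 ≈ 0.997800
step 2 [2y] bond c/1=2/25: DF=(138039/125000 − 2/25·(0.997800))/(1+2/25) = 4743/5000 ≈ 0.948600
step 3 [3y] zero: DF = P = 4559/5000 ≈ 0.911800
step 4 [4y] bond c/1=13/400: DF=(495067/500000 − 13/400·(0.997800+0.948600+0.911800))/(1+13/400) = 869/1000 ≈ 0.869000

1 1 4989/5000
2 2 4743/5000
3 3 4559/5000
4 4 869/1000
f(1y,2y) = ((4989/5000)/(4743/5000) − 1)/(1) = 82/1581 ≈ 5.1866%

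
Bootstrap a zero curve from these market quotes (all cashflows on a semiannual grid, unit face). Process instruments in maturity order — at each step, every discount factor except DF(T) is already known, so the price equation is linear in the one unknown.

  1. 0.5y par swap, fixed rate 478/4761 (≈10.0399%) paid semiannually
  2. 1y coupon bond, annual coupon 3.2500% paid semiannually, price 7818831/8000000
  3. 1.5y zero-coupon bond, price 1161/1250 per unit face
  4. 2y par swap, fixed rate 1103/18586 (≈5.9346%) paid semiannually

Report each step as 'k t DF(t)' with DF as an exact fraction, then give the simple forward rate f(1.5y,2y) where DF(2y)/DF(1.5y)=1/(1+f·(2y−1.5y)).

step 1 [0.5y] swap r/2=239/4761: DF=(1 − 239/4761·(0))/(1+239/4761) = 4761/5000 ≈ 0.952200
step 2 [1y] bond c/2=13/800: DF=(7818831/8000000 − 13/800·(0.952200))/(1+13/800) = 1893/2000 ≈ 0.946500
step 3 [1.5y] zero: DF = P = 1161/1250 ≈ 0.928800
step 4 [2y] swap r/2=1103/37172: DF=(1 − 1103/37172·(0.952200+0.946500+0.928800))/(1+1103/37172) = 8897/10000 ≈ 0.889700

1 1/2 4761/5000
2 1 1893/2000
3 3/2 1161/1250
4 2 8897/10000
f(1.5y,2y) = ((1161/1250)/(8897/10000) − 1)/(1/2) = 782/8897 ≈ 8.7895%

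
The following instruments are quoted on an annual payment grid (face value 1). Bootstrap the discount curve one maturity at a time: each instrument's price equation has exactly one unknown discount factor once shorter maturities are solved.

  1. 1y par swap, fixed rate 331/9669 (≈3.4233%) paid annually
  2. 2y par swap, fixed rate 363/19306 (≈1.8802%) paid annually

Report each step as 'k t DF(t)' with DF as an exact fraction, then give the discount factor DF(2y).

1 1 9669/10000
2 2 9637/10000
DF(2y) = 9637/10000 ≈ 0.963700

step 1 [1y] swap r/1=331/9669: DF=(1 − 331/9669·(0))/(1+331/9669) = 9669/10000 ≈ 0.966900
step 2 [2y] swap r/1=363/19306: DF=(1 − 363/19306·(0.966900))/(1+363/19306) = 9637/10000 ≈ 0.963700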